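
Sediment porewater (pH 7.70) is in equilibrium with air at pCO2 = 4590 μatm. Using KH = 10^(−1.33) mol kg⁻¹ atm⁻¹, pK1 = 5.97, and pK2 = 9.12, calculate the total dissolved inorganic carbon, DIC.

[CO2*] = KH · pCO2 = 10^(−1.33) × 4590×10^-6 = 2.147×10^-4 mol/kg
α₀ = 1/(1 + K1/[H⁺] + K1K2/[H⁺]²) = 1/(1 + 10^+1.73 + 10^+0.31) = 0.01762
DIC = [CO2*]/α₀ = 2.147×10^-4 / 0.01762 = 12.2 mmol/kg

DIC = 12.2 mmol/kg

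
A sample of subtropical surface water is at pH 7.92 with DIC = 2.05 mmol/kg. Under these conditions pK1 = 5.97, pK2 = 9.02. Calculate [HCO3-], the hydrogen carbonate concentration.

α₁ = 1 / (1 + [H⁺]/K1 + K2/[H⁺]) = 1 / (1 + 10^-1.95 + 10^-1.10)
   = 1 / (1 + 0.011220 + 0.079433) = 1/1.0907 = 0.9169
[HCO3⁻] = α₁ × DIC = 0.9169 × 2.05 = 1.88 mmol/kg

[HCO3⁻] = 1.88 mmol/kg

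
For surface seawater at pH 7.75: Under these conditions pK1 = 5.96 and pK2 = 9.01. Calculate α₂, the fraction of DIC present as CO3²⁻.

α₂ = 1 / (1 + [H⁺]/K2 + [H⁺]²/(K1K2)) = 1 / (1 + 10^+1.26 + 10^-0.53)
   = 1 / (1 + 18.197 + 0.29512) = 1/19.492 = 0.05130

α₂ = 0.0513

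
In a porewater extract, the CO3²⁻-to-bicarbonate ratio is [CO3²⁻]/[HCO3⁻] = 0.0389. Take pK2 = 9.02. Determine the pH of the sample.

pH = 7.61

From K2 = [H⁺][CO3²⁻]/[HCO3⁻]:  pH = pK2 + log₁₀([CO3²⁻]/[HCO3⁻])
log₁₀(0.0389) = -1.410
pH = 9.02 + (-1.410) = 7.61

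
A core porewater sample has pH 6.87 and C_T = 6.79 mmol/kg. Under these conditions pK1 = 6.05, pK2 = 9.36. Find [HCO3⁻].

[HCO3⁻] = 5.88 mmol/kg

α₁ = 1 / (1 + [H⁺]/K1 + K2/[H⁺]) = 1 / (1 + 10^-0.82 + 10^-2.49)
   = 1 / (1 + 0.15136 + 0.0032359) = 1/1.1546 = 0.8661
[HCO3⁻] = α₁ × DIC = 0.8661 × 6.79 = 5.88 mmol/kg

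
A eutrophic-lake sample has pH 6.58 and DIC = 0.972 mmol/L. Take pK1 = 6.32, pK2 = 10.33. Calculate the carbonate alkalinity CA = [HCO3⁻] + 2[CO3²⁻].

CA = [HCO3⁻] + 2[CO3²⁻] = (α₁ + 2α₂)·DIC
At pH 6.58: [H⁺]/K1 = 10^-0.26 = 0.54954, K2/[H⁺] = 10^-3.75 = 0.00017783
α₁ = 1/(1 + 0.54954 + 0.00017783) = 1/1.5497 = 0.6453; α₂ = α₁·K2/[H⁺] = 0.0001147
α₁ + 2α₂ = 0.6455
CA = 0.6455 × 0.972 = 0.627 mmol/L

CA = 0.627 mmol/L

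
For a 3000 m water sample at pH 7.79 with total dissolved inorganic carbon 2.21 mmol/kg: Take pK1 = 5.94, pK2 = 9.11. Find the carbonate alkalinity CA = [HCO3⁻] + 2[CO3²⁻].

CA = [HCO3⁻] + 2[CO3²⁻] = (α₁ + 2α₂)·DIC
At pH 7.79: [H⁺]/K1 = 10^-1.85 = 0.014125, K2/[H⁺] = 10^-1.32 = 0.047863
α₁ = 1/(1 + 0.014125 + 0.047863) = 1/1.0620 = 0.9416; α₂ = α₁·K2/[H⁺] = 0.04507
α₁ + 2α₂ = 1.0318
CA = 1.0318 × 2.21 = 2.28 mmol/kg

CA = 2.28 mmol/kg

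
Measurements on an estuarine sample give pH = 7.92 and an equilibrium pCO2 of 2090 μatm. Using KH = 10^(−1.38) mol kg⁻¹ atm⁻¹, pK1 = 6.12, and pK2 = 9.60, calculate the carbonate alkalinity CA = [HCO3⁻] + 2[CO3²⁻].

[CO2*] = KH · pCO2 = 10^(−1.38) × 2090×10^-6 = 8.713×10^-5 mol/kg
α₀ = 1/(1 + K1/[H⁺] + K1K2/[H⁺]²) = 1/(1 + 10^+1.80 + 10^+0.12) = 0.01529
DIC = [CO2*]/α₀ = 8.713×10^-5 / 0.01529 = 5.699 mmol/kg
CA = (α₁ + 2α₂)·DIC = (0.9646 + 2×0.02015) × 5.699 = 5.73 mmol/kg

CA = 5.73 mmol/kg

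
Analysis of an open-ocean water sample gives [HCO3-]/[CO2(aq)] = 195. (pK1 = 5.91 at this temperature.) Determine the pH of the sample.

From K1 = [H⁺][HCO3-]/[CO2(aq)]:  pH = pK1 + log₁₀([HCO3-]/[CO2(aq)])
log₁₀(195) = +2.290
pH = 5.91 + (+2.290) = 8.20

pH = 8.20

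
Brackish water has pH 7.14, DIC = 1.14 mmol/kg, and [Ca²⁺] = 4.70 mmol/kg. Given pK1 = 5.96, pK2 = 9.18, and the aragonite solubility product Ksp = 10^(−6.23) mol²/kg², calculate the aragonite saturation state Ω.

α₂ = 1 / (1 + [H⁺]/K2 + [H⁺]²/(K1K2)) = 1 / (1 + 10^+2.04 + 10^+0.86)
   = 1 / (1 + 109.65 + 7.2444) = 1/117.89 = 0.008482
[CO3²⁻] = α₂ × DIC = 0.008482 × 1.14 = 0.009670 mmol/kg = 9.670 μmol/kg
Ksp = 10^(−6.23) = 5.888×10^-7
Ω = [Ca²⁺][CO3²⁻]/Ksp = (4.70×10^-3)(9.670×10^-6) / 5.888×10^-7 = 0.0772

Ω = 0.0772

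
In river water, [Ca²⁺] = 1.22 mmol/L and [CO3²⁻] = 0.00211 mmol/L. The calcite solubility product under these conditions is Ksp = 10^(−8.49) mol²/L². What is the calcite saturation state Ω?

Ksp = 10^(−8.49) = 3.236×10^-9
Ω = [Ca²⁺][CO3²⁻]/Ksp = (1.22×10^-3)(0.00211×10^-3) / 3.236×10^-9 = 0.796

Ω = 0.796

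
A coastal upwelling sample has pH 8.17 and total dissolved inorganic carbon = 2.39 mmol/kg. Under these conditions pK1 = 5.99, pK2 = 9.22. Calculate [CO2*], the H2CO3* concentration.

[CO2*] = 14.4 μmol/kg

α₀ = 1 / (1 + K1/[H⁺] + K1K2/[H⁺]²) = 1 / (1 + 10^+2.18 + 10^+1.13)
   = 1 / (1 + 151.36 + 13.490) = 1/165.85 = 0.006030
[CO2*] = α₀ × DIC = 0.006030 × 2.39 = 0.0144 mmol/kg = 14.4 μmol/kg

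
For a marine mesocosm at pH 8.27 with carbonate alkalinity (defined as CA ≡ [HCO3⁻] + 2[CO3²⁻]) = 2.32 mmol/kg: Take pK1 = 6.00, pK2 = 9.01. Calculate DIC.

DIC = 2.02 mmol/kg

CA = [HCO3⁻] + 2[CO3²⁻] = (α₁ + 2α₂)·DIC
At pH 8.27: [H⁺]/K1 = 10^-2.27 = 0.0053703, K2/[H⁺] = 10^-0.74 = 0.18197
α₁ = 1/(1 + 0.0053703 + 0.18197) = 1/1.1873 = 0.8422; α₂ = α₁·K2/[H⁺] = 0.1533
α₁ + 2α₂ = 1.1487
DIC = CA / (α₁ + 2α₂) = 2.32 / 1.1487 = 2.02 mmol/kg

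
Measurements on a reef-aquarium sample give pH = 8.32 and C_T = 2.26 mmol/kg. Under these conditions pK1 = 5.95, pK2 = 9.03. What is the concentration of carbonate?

[CO3²⁻] = 0.367 mmol/kg

α₂ = 1 / (1 + [H⁺]/K2 + [H⁺]²/(K1K2)) = 1 / (1 + 10^+0.71 + 10^-1.66)
   = 1 / (1 + 5.1286 + 0.021878) = 1/6.1505 = 0.1626
[CO3²⁻] = α₂ × DIC = 0.1626 × 2.26 = 0.367 mmol/kg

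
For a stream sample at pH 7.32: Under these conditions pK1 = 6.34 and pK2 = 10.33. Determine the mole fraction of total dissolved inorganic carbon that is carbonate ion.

α₂ = 0.000884

α₂ = 1 / (1 + [H⁺]/K2 + [H⁺]²/(K1K2)) = 1 / (1 + 10^+3.01 + 10^+2.03)
   = 1 / (1 + 1023.3 + 107.15) = 1/1131.4 = 0.0008838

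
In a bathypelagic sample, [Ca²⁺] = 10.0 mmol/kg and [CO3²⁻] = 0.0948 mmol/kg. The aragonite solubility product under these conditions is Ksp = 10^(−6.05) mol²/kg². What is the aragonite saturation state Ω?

Ω = 1.06

Ksp = 10^(−6.05) = 8.913×10^-7
Ω = [Ca²⁺][CO3²⁻]/Ksp = (10.0×10^-3)(0.0948×10^-3) / 8.913×10^-7 = 1.06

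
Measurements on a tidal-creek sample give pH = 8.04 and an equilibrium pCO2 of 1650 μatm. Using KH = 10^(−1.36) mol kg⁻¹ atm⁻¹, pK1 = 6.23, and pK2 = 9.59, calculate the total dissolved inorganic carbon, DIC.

[CO2*] = KH · pCO2 = 10^(−1.36) × 1650×10^-6 = 7.203×10^-5 mol/kg
α₀ = 1/(1 + K1/[H⁺] + K1K2/[H⁺]²) = 1/(1 + 10^+1.81 + 10^+0.26) = 0.01484
DIC = [CO2*]/α₀ = 7.203×10^-5 / 0.01484 = 4.85 mmol/kg

DIC = 4.85 mmol/kg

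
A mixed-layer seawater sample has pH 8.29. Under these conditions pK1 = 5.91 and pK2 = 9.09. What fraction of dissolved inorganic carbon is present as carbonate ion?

α₂ = 0.136

α₂ = 1 / (1 + [H⁺]/K2 + [H⁺]²/(K1K2)) = 1 / (1 + 10^+0.80 + 10^-1.58)
   = 1 / (1 + 6.3096 + 0.026303) = 1/7.3359 = 0.1363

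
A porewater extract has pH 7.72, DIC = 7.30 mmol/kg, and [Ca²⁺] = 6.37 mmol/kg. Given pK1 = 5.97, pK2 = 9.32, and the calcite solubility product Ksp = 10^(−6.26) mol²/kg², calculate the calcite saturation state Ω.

Ω = 2.04

α₂ = 1 / (1 + [H⁺]/K2 + [H⁺]²/(K1K2)) = 1 / (1 + 10^+1.60 + 10^-0.15)
   = 1 / (1 + 39.811 + 0.70795) = 1/41.519 = 0.02409
[CO3²⁻] = α₂ × DIC = 0.02409 × 7.30 = 0.1758 mmol/kg
Ksp = 10^(−6.26) = 5.495×10^-7
Ω = [Ca²⁺][CO3²⁻]/Ksp = (6.37×10^-3)(1.758×10^-4) / 5.495×10^-7 = 2.04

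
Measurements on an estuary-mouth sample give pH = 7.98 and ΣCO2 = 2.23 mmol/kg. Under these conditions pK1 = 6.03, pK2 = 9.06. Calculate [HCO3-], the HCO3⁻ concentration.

[HCO3⁻] = 2.04 mmol/kg

α₁ = 1 / (1 + [H⁺]/K1 + K2/[H⁺]) = 1 / (1 + 10^-1.95 + 10^-1.08)
   = 1 / (1 + 0.011220 + 0.083176) = 1/1.0944 = 0.9137
[HCO3⁻] = α₁ × DIC = 0.9137 × 2.23 = 2.04 mmol/kg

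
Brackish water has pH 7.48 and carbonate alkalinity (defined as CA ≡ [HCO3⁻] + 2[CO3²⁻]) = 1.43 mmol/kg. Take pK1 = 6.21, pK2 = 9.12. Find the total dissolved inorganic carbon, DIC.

DIC = 1.47 mmol/kg

CA = [HCO3⁻] + 2[CO3²⁻] = (α₁ + 2α₂)·DIC
At pH 7.48: [H⁺]/K1 = 10^-1.27 = 0.053703, K2/[H⁺] = 10^-1.64 = 0.022909
α₁ = 1/(1 + 0.053703 + 0.022909) = 1/1.0766 = 0.9288; α₂ = α₁·K2/[H⁺] = 0.02128
α₁ + 2α₂ = 0.9714
DIC = CA / (α₁ + 2α₂) = 1.43 / 0.9714 = 1.47 mmol/kg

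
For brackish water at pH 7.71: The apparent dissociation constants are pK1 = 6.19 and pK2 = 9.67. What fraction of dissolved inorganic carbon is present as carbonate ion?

α₂ = 0.0105

α₂ = 1 / (1 + [H⁺]/K2 + [H⁺]²/(K1K2)) = 1 / (1 + 10^+1.96 + 10^+0.44)
   = 1 / (1 + 91.201 + 2.7542) = 1/94.955 = 0.01053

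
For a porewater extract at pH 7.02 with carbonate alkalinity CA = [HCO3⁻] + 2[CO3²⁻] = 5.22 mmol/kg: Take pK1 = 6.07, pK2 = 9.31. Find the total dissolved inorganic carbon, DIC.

CA = [HCO3⁻] + 2[CO3²⁻] = (α₁ + 2α₂)·DIC
At pH 7.02: [H⁺]/K1 = 10^-0.95 = 0.11220, K2/[H⁺] = 10^-2.29 = 0.0051286
α₁ = 1/(1 + 0.11220 + 0.0051286) = 1/1.1173 = 0.8950; α₂ = α₁·K2/[H⁺] = 0.004590
α₁ + 2α₂ = 0.9042
DIC = CA / (α₁ + 2α₂) = 5.22 / 0.9042 = 5.77 mmol/kg

DIC = 5.77 mmol/kg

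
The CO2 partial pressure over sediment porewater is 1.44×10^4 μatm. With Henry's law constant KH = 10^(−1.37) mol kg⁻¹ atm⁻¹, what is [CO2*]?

[CO2*] = 614 μmol/kg

KH = 10^(−1.37) = 4.266×10^-2 mol kg⁻¹ atm⁻¹
[CO2*] = KH · pCO2 = 4.266×10^-2 × 1.44×10^4×10^-6 atm = 6.14×10^-4 mol/kg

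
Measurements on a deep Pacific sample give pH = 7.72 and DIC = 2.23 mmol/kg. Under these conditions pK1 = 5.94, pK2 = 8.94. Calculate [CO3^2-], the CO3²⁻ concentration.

α₂ = 1 / (1 + [H⁺]/K2 + [H⁺]²/(K1K2)) = 1 / (1 + 10^+1.22 + 10^-0.56)
   = 1 / (1 + 16.596 + 0.27542) = 1/17.871 = 0.05596
[CO3²⁻] = α₂ × DIC = 0.05596 × 2.23 = 0.125 mmol/kg

[CO3²⁻] = 0.125 mmol/kg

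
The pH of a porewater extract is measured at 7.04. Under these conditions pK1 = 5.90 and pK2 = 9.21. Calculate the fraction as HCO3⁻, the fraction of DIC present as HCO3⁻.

α₁ = 1 / (1 + [H⁺]/K1 + K2/[H⁺]) = 1 / (1 + 10^-1.14 + 10^-2.17)
   = 1 / (1 + 0.072444 + 0.0067608) = 1/1.0792 = 0.9266

α₁ = 0.927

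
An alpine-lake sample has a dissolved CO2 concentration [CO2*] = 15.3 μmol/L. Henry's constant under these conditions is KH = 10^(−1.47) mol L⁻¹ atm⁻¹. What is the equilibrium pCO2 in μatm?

KH = 10^(−1.47) = 3.388×10^-2 mol L⁻¹ atm⁻¹
pCO2 = [CO2*]/KH = 15.3×10^-6 / 3.388×10^-2 = 4.52×10^-4 atm = 452 μatm

pCO2 = 452 μatm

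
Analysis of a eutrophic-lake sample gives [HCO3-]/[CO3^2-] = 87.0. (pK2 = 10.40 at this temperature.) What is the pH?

From K2 = [H⁺][CO3^2-]/[HCO3-]:  pH = pK2 − log₁₀([HCO3-]/[CO3^2-])
log₁₀(87.0) = +1.940
pH = 10.40 − (+1.940) = 8.46

pH = 8.46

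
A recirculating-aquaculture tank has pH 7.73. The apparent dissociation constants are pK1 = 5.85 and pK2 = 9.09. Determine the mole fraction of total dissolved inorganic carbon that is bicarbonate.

α₁ = 0.946

α₁ = 1 / (1 + [H⁺]/K1 + K2/[H⁺]) = 1 / (1 + 10^-1.88 + 10^-1.36)
   = 1 / (1 + 0.013183 + 0.043652) = 1/1.0568 = 0.9462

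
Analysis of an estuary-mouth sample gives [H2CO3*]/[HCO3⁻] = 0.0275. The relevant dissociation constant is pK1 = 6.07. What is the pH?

pH = 7.63

From K1 = [H⁺][HCO3⁻]/[H2CO3*]:  pH = pK1 − log₁₀([H2CO3*]/[HCO3⁻])
log₁₀(0.0275) = -1.561
pH = 6.07 − (-1.561) = 7.63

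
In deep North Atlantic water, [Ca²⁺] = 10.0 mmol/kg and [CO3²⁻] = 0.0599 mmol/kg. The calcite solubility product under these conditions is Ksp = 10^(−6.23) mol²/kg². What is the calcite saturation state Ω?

Ksp = 10^(−6.23) = 5.888×10^-7
Ω = [Ca²⁺][CO3²⁻]/Ksp = (10.0×10^-3)(0.0599×10^-3) / 5.888×10^-7 = 1.02

Ω = 1.02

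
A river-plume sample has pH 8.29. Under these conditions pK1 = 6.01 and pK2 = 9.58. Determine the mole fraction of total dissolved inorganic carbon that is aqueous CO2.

α₀ = 0.00497

α₀ = 1 / (1 + K1/[H⁺] + K1K2/[H⁺]²) = 1 / (1 + 10^+2.28 + 10^+0.99)
   = 1 / (1 + 190.55 + 9.7724) = 1/201.32 = 0.004967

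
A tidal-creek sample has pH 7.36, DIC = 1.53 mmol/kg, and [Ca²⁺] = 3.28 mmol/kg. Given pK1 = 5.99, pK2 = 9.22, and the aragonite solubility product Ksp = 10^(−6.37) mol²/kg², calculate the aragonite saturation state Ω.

α₂ = 1 / (1 + [H⁺]/K2 + [H⁺]²/(K1K2)) = 1 / (1 + 10^+1.86 + 10^+0.49)
   = 1 / (1 + 72.444 + 3.0903) = 1/76.534 = 0.01307
[CO3²⁻] = α₂ × DIC = 0.01307 × 1.53 = 0.01999 mmol/kg = 19.99 μmol/kg
Ksp = 10^(−6.37) = 4.266×10^-7
Ω = [Ca²⁺][CO3²⁻]/Ksp = (3.28×10^-3)(1.999×10^-5) / 4.266×10^-7 = 0.154

Ω = 0.154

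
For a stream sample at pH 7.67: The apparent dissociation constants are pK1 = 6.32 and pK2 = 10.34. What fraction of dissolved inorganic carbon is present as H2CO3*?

α₀ = 1 / (1 + K1/[H⁺] + K1K2/[H⁺]²) = 1 / (1 + 10^+1.35 + 10^-1.32)
   = 1 / (1 + 22.387 + 0.047863) = 1/23.435 = 0.04267

α₀ = 0.0427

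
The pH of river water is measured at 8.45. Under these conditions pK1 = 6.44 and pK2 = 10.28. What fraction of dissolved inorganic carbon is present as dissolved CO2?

α₀ = 1 / (1 + K1/[H⁺] + K1K2/[H⁺]²) = 1 / (1 + 10^+2.01 + 10^+0.18)
   = 1 / (1 + 102.33 + 1.5136) = 1/104.84 = 0.009538

α₀ = 0.00954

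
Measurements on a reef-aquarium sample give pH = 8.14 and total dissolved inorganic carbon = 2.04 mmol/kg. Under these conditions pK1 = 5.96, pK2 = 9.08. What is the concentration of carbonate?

α₂ = 1 / (1 + [H⁺]/K2 + [H⁺]²/(K1K2)) = 1 / (1 + 10^+0.94 + 10^-1.24)
   = 1 / (1 + 8.7096 + 0.057544) = 1/9.7672 = 0.1024
[CO3²⁻] = α₂ × DIC = 0.1024 × 2.04 = 0.209 mmol/kg

[CO3²⁻] = 0.209 mmol/kg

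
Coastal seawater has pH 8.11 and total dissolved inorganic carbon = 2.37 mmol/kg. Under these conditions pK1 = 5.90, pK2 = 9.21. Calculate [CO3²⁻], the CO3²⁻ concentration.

α₂ = 1 / (1 + [H⁺]/K2 + [H⁺]²/(K1K2)) = 1 / (1 + 10^+1.10 + 10^-1.11)
   = 1 / (1 + 12.589 + 0.077625) = 1/13.667 = 0.07317
[CO3²⁻] = α₂ × DIC = 0.07317 × 2.37 = 0.173 mmol/kg

[CO3²⁻] = 0.173 mmol/kg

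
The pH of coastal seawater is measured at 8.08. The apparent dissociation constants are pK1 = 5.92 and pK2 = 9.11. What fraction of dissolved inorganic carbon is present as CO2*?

α₀ = 1 / (1 + K1/[H⁺] + K1K2/[H⁺]²) = 1 / (1 + 10^+2.16 + 10^+1.13)
   = 1 / (1 + 144.54 + 13.490) = 1/159.03 = 0.006288

α₀ = 0.00629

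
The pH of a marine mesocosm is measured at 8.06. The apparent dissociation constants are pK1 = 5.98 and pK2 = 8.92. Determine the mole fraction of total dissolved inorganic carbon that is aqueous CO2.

α₀ = 1 / (1 + K1/[H⁺] + K1K2/[H⁺]²) = 1 / (1 + 10^+2.08 + 10^+1.22)
   = 1 / (1 + 120.23 + 16.596) = 1/137.82 = 0.007256

α₀ = 0.00726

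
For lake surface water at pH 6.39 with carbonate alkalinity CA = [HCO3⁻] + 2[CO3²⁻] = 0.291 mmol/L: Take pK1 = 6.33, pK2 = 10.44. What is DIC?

DIC = 0.544 mmol/L

CA = [HCO3⁻] + 2[CO3²⁻] = (α₁ + 2α₂)·DIC
At pH 6.39: [H⁺]/K1 = 10^-0.06 = 0.87096, K2/[H⁺] = 10^-4.05 = 8.9125×10^-5
α₁ = 1/(1 + 0.87096 + 8.9125×10^-5) = 1/1.8711 = 0.5345; α₂ = α₁·K2/[H⁺] = 4.763×10^-5
α₁ + 2α₂ = 0.5346
DIC = CA / (α₁ + 2α₂) = 0.291 / 0.5346 = 0.544 mmol/L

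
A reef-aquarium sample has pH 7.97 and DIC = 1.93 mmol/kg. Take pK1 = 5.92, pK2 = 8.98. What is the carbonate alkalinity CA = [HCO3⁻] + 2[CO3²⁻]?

CA = 2.08 mmol/kg

CA = [HCO3⁻] + 2[CO3²⁻] = (α₁ + 2α₂)·DIC
At pH 7.97: [H⁺]/K1 = 10^-2.05 = 0.0089125, K2/[H⁺] = 10^-1.01 = 0.097724
α₁ = 1/(1 + 0.0089125 + 0.097724) = 1/1.1066 = 0.9036; α₂ = α₁·K2/[H⁺] = 0.08831
α₁ + 2α₂ = 1.0803
CA = 1.0803 × 1.93 = 2.08 mmol/kg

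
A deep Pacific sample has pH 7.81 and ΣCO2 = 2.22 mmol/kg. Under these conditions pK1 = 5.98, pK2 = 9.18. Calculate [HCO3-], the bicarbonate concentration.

α₁ = 1 / (1 + [H⁺]/K1 + K2/[H⁺]) = 1 / (1 + 10^-1.83 + 10^-1.37)
   = 1 / (1 + 0.014791 + 0.042658) = 1/1.0574 = 0.9457
[HCO3⁻] = α₁ × DIC = 0.9457 × 2.22 = 2.10 mmol/kg

[HCO3⁻] = 2.10 mmol/kg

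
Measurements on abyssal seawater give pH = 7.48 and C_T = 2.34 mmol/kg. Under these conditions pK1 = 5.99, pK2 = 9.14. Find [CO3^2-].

α₂ = 1 / (1 + [H⁺]/K2 + [H⁺]²/(K1K2)) = 1 / (1 + 10^+1.66 + 10^+0.17)
   = 1 / (1 + 45.709 + 1.4791) = 1/48.188 = 0.02075
[CO3²⁻] = α₂ × DIC = 0.02075 × 2.34 = 0.0486 mmol/kg

[CO3²⁻] = 0.0486 mmol/kg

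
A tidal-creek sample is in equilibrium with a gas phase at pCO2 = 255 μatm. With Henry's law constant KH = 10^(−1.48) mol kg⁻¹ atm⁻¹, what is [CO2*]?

KH = 10^(−1.48) = 3.311×10^-2 mol kg⁻¹ atm⁻¹
[CO2*] = KH · pCO2 = 3.311×10^-2 × 255×10^-6 atm = 8.44×10^-6 mol/kg

[CO2*] = 8.44 μmol/kg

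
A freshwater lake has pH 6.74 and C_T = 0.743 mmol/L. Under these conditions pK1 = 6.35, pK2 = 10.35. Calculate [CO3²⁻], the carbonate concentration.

α₂ = 1 / (1 + [H⁺]/K2 + [H⁺]²/(K1K2)) = 1 / (1 + 10^+3.61 + 10^+3.22)
   = 1 / (1 + 4073.8 + 1659.6) = 1/5734.4 = 0.0001744
[CO3²⁻] = α₂ × DIC = 0.0001744 × 0.743 = 0.000130 mmol/L = 0.130 μmol/L

[CO3²⁻] = 0.130 μmol/L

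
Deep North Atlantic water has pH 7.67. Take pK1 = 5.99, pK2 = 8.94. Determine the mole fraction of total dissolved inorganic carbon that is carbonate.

α₂ = 1 / (1 + [H⁺]/K2 + [H⁺]²/(K1K2)) = 1 / (1 + 10^+1.27 + 10^-0.41)
   = 1 / (1 + 18.621 + 0.38905) = 1/20.010 = 0.04998

α₂ = 0.0500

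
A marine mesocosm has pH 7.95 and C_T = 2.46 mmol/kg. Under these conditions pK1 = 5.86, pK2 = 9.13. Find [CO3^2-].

[CO3²⁻] = 0.151 mmol/kg

α₂ = 1 / (1 + [H⁺]/K2 + [H⁺]²/(K1K2)) = 1 / (1 + 10^+1.18 + 10^-0.91)
   = 1 / (1 + 15.136 + 0.12303) = 1/16.259 = 0.06151
[CO3²⁻] = α₂ × DIC = 0.06151 × 2.46 = 0.151 mmol/kg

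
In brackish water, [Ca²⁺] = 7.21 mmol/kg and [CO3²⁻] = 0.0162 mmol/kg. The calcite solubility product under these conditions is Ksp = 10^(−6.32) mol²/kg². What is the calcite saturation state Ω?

Ksp = 10^(−6.32) = 4.786×10^-7
Ω = [Ca²⁺][CO3²⁻]/Ksp = (7.21×10^-3)(0.0162×10^-3) / 4.786×10^-7 = 0.244

Ω = 0.244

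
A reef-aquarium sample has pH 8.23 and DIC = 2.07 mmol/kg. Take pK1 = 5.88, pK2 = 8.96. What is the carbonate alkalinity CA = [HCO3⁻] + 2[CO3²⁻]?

CA = 2.39 mmol/kg

CA = [HCO3⁻] + 2[CO3²⁻] = (α₁ + 2α₂)·DIC
At pH 8.23: [H⁺]/K1 = 10^-2.35 = 0.0044668, K2/[H⁺] = 10^-0.73 = 0.18621
α₁ = 1/(1 + 0.0044668 + 0.18621) = 1/1.1907 = 0.8399; α₂ = α₁·K2/[H⁺] = 0.1564
α₁ + 2α₂ = 1.1526
CA = 1.1526 × 2.07 = 2.39 mmol/kg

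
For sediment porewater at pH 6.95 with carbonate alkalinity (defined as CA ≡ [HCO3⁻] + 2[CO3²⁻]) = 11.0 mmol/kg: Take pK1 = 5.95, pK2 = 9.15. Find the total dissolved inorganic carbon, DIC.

DIC = 12.0 mmol/kg

CA = [HCO3⁻] + 2[CO3²⁻] = (α₁ + 2α₂)·DIC
At pH 6.95: [H⁺]/K1 = 10^-1.00 = 0.10000, K2/[H⁺] = 10^-2.20 = 0.0063096
α₁ = 1/(1 + 0.10000 + 0.0063096) = 1/1.1063 = 0.9039; α₂ = α₁·K2/[H⁺] = 0.005703
α₁ + 2α₂ = 0.9153
DIC = CA / (α₁ + 2α₂) = 11.0 / 0.9153 = 12.0 mmol/kg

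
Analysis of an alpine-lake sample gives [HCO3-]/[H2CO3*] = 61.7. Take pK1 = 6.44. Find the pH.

pH = 8.23

From K1 = [H⁺][HCO3-]/[H2CO3*]:  pH = pK1 + log₁₀([HCO3-]/[H2CO3*])
log₁₀(61.7) = +1.790
pH = 6.44 + (+1.790) = 8.23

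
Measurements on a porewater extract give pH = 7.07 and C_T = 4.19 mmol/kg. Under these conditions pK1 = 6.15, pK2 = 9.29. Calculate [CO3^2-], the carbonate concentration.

α₂ = 1 / (1 + [H⁺]/K2 + [H⁺]²/(K1K2)) = 1 / (1 + 10^+2.22 + 10^+1.30)
   = 1 / (1 + 165.96 + 19.953) = 1/186.91 = 0.005350
[CO3²⁻] = α₂ × DIC = 0.005350 × 4.19 = 0.0224 mmol/kg

[CO3²⁻] = 0.0224 mmol/kg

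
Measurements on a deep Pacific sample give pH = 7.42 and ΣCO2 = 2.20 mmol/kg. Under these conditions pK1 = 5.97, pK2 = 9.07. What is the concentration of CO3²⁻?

α₂ = 1 / (1 + [H⁺]/K2 + [H⁺]²/(K1K2)) = 1 / (1 + 10^+1.65 + 10^+0.20)
   = 1 / (1 + 44.668 + 1.5849) = 1/47.253 = 0.02116
[CO3²⁻] = α₂ × DIC = 0.02116 × 2.20 = 0.0466 mmol/kg

[CO3²⁻] = 0.0466 mmol/kg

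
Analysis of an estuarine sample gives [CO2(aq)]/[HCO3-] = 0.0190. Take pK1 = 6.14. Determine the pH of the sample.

pH = 7.86

From K1 = [H⁺][HCO3-]/[CO2(aq)]:  pH = pK1 − log₁₀([CO2(aq)]/[HCO3-])
log₁₀(0.0190) = -1.721
pH = 6.14 − (-1.721) = 7.86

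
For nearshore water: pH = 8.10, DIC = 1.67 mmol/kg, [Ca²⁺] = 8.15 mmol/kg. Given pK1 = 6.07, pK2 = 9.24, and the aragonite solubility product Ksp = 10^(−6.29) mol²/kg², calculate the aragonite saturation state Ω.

Ω = 1.78

α₂ = 1 / (1 + [H⁺]/K2 + [H⁺]²/(K1K2)) = 1 / (1 + 10^+1.14 + 10^-0.89)
   = 1 / (1 + 13.804 + 0.12882) = 1/14.933 = 0.06697
[CO3²⁻] = α₂ × DIC = 0.06697 × 1.67 = 0.1118 mmol/kg
Ksp = 10^(−6.29) = 5.129×10^-7
Ω = [Ca²⁺][CO3²⁻]/Ksp = (8.15×10^-3)(1.118×10^-4) / 5.129×10^-7 = 1.78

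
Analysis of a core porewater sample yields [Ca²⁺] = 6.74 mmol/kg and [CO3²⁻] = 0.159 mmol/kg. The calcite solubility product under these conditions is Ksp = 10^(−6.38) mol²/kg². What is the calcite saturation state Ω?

Ω = 2.57

Ksp = 10^(−6.38) = 4.169×10^-7
Ω = [Ca²⁺][CO3²⁻]/Ksp = (6.74×10^-3)(0.159×10^-3) / 4.169×10^-7 = 2.57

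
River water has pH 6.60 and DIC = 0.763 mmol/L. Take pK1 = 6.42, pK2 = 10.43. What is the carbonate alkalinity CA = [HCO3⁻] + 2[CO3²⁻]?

CA = [HCO3⁻] + 2[CO3²⁻] = (α₁ + 2α₂)·DIC
At pH 6.60: [H⁺]/K1 = 10^-0.18 = 0.66069, K2/[H⁺] = 10^-3.83 = 0.00014791
α₁ = 1/(1 + 0.66069 + 0.00014791) = 1/1.6608 = 0.6021; α₂ = α₁·K2/[H⁺] = 8.906×10^-5
α₁ + 2α₂ = 0.6023
CA = 0.6023 × 0.763 = 0.460 mmol/L

CA = 0.460 mmol/L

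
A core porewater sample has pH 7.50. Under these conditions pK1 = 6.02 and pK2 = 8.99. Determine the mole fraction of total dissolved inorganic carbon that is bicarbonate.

α₁ = 0.939

α₁ = 1 / (1 + [H⁺]/K1 + K2/[H⁺]) = 1 / (1 + 10^-1.48 + 10^-1.49)
   = 1 / (1 + 0.033113 + 0.032359) = 1/1.0655 = 0.9386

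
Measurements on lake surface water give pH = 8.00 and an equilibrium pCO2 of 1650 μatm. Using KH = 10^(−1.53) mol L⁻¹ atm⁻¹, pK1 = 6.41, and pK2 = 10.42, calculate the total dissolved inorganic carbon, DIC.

DIC = 1.95 mmol/L

[CO2*] = KH · pCO2 = 10^(−1.53) × 1650×10^-6 = 4.869×10^-5 mol/L
α₀ = 1/(1 + K1/[H⁺] + K1K2/[H⁺]²) = 1/(1 + 10^+1.59 + 10^-0.83) = 0.02497
DIC = [CO2*]/α₀ = 4.869×10^-5 / 0.02497 = 1.95 mmol/L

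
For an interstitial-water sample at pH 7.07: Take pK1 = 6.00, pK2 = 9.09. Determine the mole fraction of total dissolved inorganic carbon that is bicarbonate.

α₁ = 0.914

α₁ = 1 / (1 + [H⁺]/K1 + K2/[H⁺]) = 1 / (1 + 10^-1.07 + 10^-2.02)
   = 1 / (1 + 0.085114 + 0.0095499) = 1/1.0947 = 0.9135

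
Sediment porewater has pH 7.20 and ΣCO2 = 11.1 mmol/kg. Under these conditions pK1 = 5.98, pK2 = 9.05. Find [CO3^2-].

α₂ = 1 / (1 + [H⁺]/K2 + [H⁺]²/(K1K2)) = 1 / (1 + 10^+1.85 + 10^+0.63)
   = 1 / (1 + 70.795 + 4.2658) = 1/76.060 = 0.01315
[CO3²⁻] = α₂ × DIC = 0.01315 × 11.1 = 0.146 mmol/kg

[CO3²⁻] = 0.146 mmol/kg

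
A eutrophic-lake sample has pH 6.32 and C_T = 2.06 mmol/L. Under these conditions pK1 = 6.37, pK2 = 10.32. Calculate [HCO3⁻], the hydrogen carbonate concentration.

α₁ = 1 / (1 + [H⁺]/K1 + K2/[H⁺]) = 1 / (1 + 10^+0.05 + 10^-4.00)
   = 1 / (1 + 1.1220 + 0.00010000) = 1/2.1221 = 0.4712
[HCO3⁻] = α₁ × DIC = 0.4712 × 2.06 = 0.971 mmol/L

[HCO3⁻] = 0.971 mmol/L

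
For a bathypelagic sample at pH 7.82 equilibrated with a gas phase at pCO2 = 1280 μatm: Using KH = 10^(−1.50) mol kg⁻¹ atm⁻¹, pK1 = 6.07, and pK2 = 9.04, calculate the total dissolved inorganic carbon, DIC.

[CO2*] = KH · pCO2 = 10^(−1.50) × 1280×10^-6 = 4.048×10^-5 mol/kg
α₀ = 1/(1 + K1/[H⁺] + K1K2/[H⁺]²) = 1/(1 + 10^+1.75 + 10^+0.53) = 0.01650
DIC = [CO2*]/α₀ = 4.048×10^-5 / 0.01650 = 2.45 mmol/kg

DIC = 2.45 mmol/kg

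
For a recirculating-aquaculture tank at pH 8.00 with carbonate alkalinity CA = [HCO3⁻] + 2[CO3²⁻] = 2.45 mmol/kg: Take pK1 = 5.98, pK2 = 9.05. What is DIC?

DIC = 2.28 mmol/kg

CA = [HCO3⁻] + 2[CO3²⁻] = (α₁ + 2α₂)·DIC
At pH 8.00: [H⁺]/K1 = 10^-2.02 = 0.0095499, K2/[H⁺] = 10^-1.05 = 0.089125
α₁ = 1/(1 + 0.0095499 + 0.089125) = 1/1.0987 = 0.9102; α₂ = α₁·K2/[H⁺] = 0.08112
α₁ + 2α₂ = 1.0724
DIC = CA / (α₁ + 2α₂) = 2.45 / 1.0724 = 2.28 mmol/kg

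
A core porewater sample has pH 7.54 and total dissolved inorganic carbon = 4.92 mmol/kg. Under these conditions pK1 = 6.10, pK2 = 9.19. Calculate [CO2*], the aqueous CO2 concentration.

α₀ = 1 / (1 + K1/[H⁺] + K1K2/[H⁺]²) = 1 / (1 + 10^+1.44 + 10^-0.21)
   = 1 / (1 + 27.542 + 0.61660) = 1/29.159 = 0.03429
[CO2*] = α₀ × DIC = 0.03429 × 4.92 = 0.169 mmol/kg

[CO2*] = 0.169 mmol/kg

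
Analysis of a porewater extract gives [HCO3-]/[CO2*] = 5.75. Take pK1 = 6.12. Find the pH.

pH = 6.88

From K1 = [H⁺][HCO3-]/[CO2*]:  pH = pK1 + log₁₀([HCO3-]/[CO2*])
log₁₀(5.75) = +0.760
pH = 6.12 + (+0.760) = 6.88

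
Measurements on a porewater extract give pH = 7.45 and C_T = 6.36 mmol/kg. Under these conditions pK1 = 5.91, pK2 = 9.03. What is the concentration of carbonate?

[CO3²⁻] = 0.159 mmol/kg

α₂ = 1 / (1 + [H⁺]/K2 + [H⁺]²/(K1K2)) = 1 / (1 + 10^+1.58 + 10^+0.04)
   = 1 / (1 + 38.019 + 1.0965) = 1/40.115 = 0.02493
[CO3²⁻] = α₂ × DIC = 0.02493 × 6.36 = 0.159 mmol/kg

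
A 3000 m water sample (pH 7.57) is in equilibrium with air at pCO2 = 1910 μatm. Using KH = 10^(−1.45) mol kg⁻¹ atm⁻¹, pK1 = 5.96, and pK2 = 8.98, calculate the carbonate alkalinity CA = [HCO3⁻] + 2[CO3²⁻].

CA = 2.98 mmol/kg

[CO2*] = KH · pCO2 = 10^(−1.45) × 1910×10^-6 = 6.777×10^-5 mol/kg
α₀ = 1/(1 + K1/[H⁺] + K1K2/[H⁺]²) = 1/(1 + 10^+1.61 + 10^+0.20) = 0.02308
DIC = [CO2*]/α₀ = 6.777×10^-5 / 0.02308 = 2.936 mmol/kg
CA = (α₁ + 2α₂)·DIC = (0.9403 + 2×0.03658) × 2.936 = 2.98 mmol/kg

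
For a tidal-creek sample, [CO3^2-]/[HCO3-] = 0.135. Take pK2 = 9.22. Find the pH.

pH = 8.35

From K2 = [H⁺][CO3^2-]/[HCO3-]:  pH = pK2 + log₁₀([CO3^2-]/[HCO3-])
log₁₀(0.135) = -0.870
pH = 9.22 + (-0.870) = 8.35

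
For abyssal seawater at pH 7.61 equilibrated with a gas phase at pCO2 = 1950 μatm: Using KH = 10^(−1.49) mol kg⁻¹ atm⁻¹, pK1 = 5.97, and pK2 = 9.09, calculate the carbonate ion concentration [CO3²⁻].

[CO3²⁻] = 0.0912 mmol/kg

[CO2*] = KH · pCO2 = 10^(−1.49) × 1950×10^-6 = 6.310×10^-5 mol/kg
α₀ = 1/(1 + K1/[H⁺] + K1K2/[H⁺]²) = 1/(1 + 10^+1.64 + 10^+0.16) = 0.02169
DIC = [CO2*]/α₀ = 6.310×10^-5 / 0.02169 = 2.909 mmol/kg
[CO3²⁻] = α₂·DIC; α₂ = 0.03136, so [CO3²⁻] = 0.03136 × 2.909 = 0.0912 mmol/kg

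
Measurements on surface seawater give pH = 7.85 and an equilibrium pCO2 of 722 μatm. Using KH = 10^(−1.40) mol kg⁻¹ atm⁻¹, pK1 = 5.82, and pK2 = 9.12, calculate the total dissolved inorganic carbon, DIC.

DIC = 3.27 mmol/kg

[CO2*] = KH · pCO2 = 10^(−1.40) × 722×10^-6 = 2.874×10^-5 mol/kg
α₀ = 1/(1 + K1/[H⁺] + K1K2/[H⁺]²) = 1/(1 + 10^+2.03 + 10^+0.76) = 0.008779
DIC = [CO2*]/α₀ = 2.874×10^-5 / 0.008779 = 3.27 mmol/kg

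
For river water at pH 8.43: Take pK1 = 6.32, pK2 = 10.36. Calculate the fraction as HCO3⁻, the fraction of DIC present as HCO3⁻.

α₁ = 1 / (1 + [H⁺]/K1 + K2/[H⁺]) = 1 / (1 + 10^-2.11 + 10^-1.93)
   = 1 / (1 + 0.0077625 + 0.011749) = 1/1.0195 = 0.9809

α₁ = 0.981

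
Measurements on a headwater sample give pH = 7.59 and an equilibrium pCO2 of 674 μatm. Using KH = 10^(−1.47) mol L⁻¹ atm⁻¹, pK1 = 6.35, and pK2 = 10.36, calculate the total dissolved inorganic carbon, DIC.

[CO2*] = KH · pCO2 = 10^(−1.47) × 674×10^-6 = 2.284×10^-5 mol/L
α₀ = 1/(1 + K1/[H⁺] + K1K2/[H⁺]²) = 1/(1 + 10^+1.24 + 10^-1.53) = 0.05433
DIC = [CO2*]/α₀ = 2.284×10^-5 / 0.05433 = 0.420 mmol/L

DIC = 0.420 mmol/L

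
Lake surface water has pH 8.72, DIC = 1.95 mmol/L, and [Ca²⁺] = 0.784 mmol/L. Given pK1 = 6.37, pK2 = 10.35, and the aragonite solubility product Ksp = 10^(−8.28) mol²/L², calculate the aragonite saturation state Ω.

Ω = 6.64

α₂ = 1 / (1 + [H⁺]/K2 + [H⁺]²/(K1K2)) = 1 / (1 + 10^+1.63 + 10^-0.72)
   = 1 / (1 + 42.658 + 0.19055) = 1/43.848 = 0.02281
[CO3²⁻] = α₂ × DIC = 0.02281 × 1.95 = 0.04447 mmol/L
Ksp = 10^(−8.28) = 5.248×10^-9
Ω = [Ca²⁺][CO3²⁻]/Ksp = (0.784×10^-3)(4.447×10^-5) / 5.248×10^-9 = 6.64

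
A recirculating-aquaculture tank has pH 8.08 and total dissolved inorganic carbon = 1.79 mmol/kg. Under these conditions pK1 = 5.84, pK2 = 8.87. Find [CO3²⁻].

α₂ = 1 / (1 + [H⁺]/K2 + [H⁺]²/(K1K2)) = 1 / (1 + 10^+0.79 + 10^-1.45)
   = 1 / (1 + 6.1660 + 0.035481) = 1/7.2014 = 0.1389
[CO3²⁻] = α₂ × DIC = 0.1389 × 1.79 = 0.249 mmol/kg

[CO3²⁻] = 0.249 mmol/kg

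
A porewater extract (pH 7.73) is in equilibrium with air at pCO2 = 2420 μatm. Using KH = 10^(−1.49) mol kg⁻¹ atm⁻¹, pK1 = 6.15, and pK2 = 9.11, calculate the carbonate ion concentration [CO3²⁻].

[CO3²⁻] = 0.124 mmol/kg

[CO2*] = KH · pCO2 = 10^(−1.49) × 2420×10^-6 = 7.831×10^-5 mol/kg
α₀ = 1/(1 + K1/[H⁺] + K1K2/[H⁺]²) = 1/(1 + 10^+1.58 + 10^+0.20) = 0.02463
DIC = [CO2*]/α₀ = 7.831×10^-5 / 0.02463 = 3.180 mmol/kg
[CO3²⁻] = α₂·DIC; α₂ = 0.03903, so [CO3²⁻] = 0.03903 × 3.180 = 0.124 mmol/kg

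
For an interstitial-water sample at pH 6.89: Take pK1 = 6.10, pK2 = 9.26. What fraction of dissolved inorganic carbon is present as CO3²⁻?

α₂ = 0.00366

α₂ = 1 / (1 + [H⁺]/K2 + [H⁺]²/(K1K2)) = 1 / (1 + 10^+2.37 + 10^+1.58)
   = 1 / (1 + 234.42 + 38.019) = 1/273.44 = 0.003657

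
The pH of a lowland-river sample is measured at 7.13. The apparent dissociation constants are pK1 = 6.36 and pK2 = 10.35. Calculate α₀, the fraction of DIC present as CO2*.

α₀ = 0.145

α₀ = 1 / (1 + K1/[H⁺] + K1K2/[H⁺]²) = 1 / (1 + 10^+0.77 + 10^-2.45)
   = 1 / (1 + 5.8884 + 0.0035481) = 1/6.8920 = 0.1451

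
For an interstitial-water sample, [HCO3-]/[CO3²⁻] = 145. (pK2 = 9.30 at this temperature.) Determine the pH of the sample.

From K2 = [H⁺][CO3²⁻]/[HCO3-]:  pH = pK2 − log₁₀([HCO3-]/[CO3²⁻])
log₁₀(145) = +2.161
pH = 9.30 − (+2.161) = 7.14

pH = 7.14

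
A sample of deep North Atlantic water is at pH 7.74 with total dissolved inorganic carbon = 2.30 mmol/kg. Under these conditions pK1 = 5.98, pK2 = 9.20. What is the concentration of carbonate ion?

α₂ = 1 / (1 + [H⁺]/K2 + [H⁺]²/(K1K2)) = 1 / (1 + 10^+1.46 + 10^-0.30)
   = 1 / (1 + 28.840 + 0.50119) = 1/30.342 = 0.03296
[CO3²⁻] = α₂ × DIC = 0.03296 × 2.30 = 0.0758 mmol/kg

[CO3²⁻] = 0.0758 mmol/kg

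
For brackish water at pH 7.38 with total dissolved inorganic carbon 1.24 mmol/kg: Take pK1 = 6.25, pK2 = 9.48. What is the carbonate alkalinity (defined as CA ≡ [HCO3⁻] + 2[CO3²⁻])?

CA = [HCO3⁻] + 2[CO3²⁻] = (α₁ + 2α₂)·DIC
At pH 7.38: [H⁺]/K1 = 10^-1.13 = 0.074131, K2/[H⁺] = 10^-2.10 = 0.0079433
α₁ = 1/(1 + 0.074131 + 0.0079433) = 1/1.0821 = 0.9242; α₂ = α₁·K2/[H⁺] = 0.007341
α₁ + 2α₂ = 0.9388
CA = 0.9388 × 1.24 = 1.16 mmol/kg

CA = 1.16 mmol/kg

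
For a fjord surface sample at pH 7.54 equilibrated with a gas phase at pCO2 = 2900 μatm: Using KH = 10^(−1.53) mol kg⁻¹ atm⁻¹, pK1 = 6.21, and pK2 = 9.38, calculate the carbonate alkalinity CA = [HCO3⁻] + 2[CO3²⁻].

CA = 1.88 mmol/kg

[CO2*] = KH · pCO2 = 10^(−1.53) × 2900×10^-6 = 8.559×10^-5 mol/kg
α₀ = 1/(1 + K1/[H⁺] + K1K2/[H⁺]²) = 1/(1 + 10^+1.33 + 10^-0.51) = 0.04407
DIC = [CO2*]/α₀ = 8.559×10^-5 / 0.04407 = 1.942 mmol/kg
CA = (α₁ + 2α₂)·DIC = (0.9423 + 2×0.01362) × 1.942 = 1.88 mmol/kg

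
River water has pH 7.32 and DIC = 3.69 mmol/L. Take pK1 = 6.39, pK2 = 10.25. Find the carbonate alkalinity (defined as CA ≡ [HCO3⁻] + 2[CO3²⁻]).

CA = 3.31 mmol/L

CA = [HCO3⁻] + 2[CO3²⁻] = (α₁ + 2α₂)·DIC
At pH 7.32: [H⁺]/K1 = 10^-0.93 = 0.11749, K2/[H⁺] = 10^-2.93 = 0.0011749
α₁ = 1/(1 + 0.11749 + 0.0011749) = 1/1.1187 = 0.8939; α₂ = α₁·K2/[H⁺] = 0.001050
α₁ + 2α₂ = 0.8960
CA = 0.8960 × 3.69 = 3.31 mmol/L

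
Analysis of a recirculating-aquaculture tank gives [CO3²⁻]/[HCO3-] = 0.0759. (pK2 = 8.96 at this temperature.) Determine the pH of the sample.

pH = 7.84

From K2 = [H⁺][CO3²⁻]/[HCO3-]:  pH = pK2 + log₁₀([CO3²⁻]/[HCO3-])
log₁₀(0.0759) = -1.120
pH = 8.96 + (-1.120) = 7.84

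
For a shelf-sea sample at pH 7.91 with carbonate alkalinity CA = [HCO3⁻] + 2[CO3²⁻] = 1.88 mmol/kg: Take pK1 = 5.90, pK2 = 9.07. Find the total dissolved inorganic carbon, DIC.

DIC = 1.78 mmol/kg

CA = [HCO3⁻] + 2[CO3²⁻] = (α₁ + 2α₂)·DIC
At pH 7.91: [H⁺]/K1 = 10^-2.01 = 0.0097724, K2/[H⁺] = 10^-1.16 = 0.069183
α₁ = 1/(1 + 0.0097724 + 0.069183) = 1/1.0790 = 0.9268; α₂ = α₁·K2/[H⁺] = 0.06412
α₁ + 2α₂ = 1.0551
DIC = CA / (α₁ + 2α₂) = 1.88 / 1.0551 = 1.78 mmol/kg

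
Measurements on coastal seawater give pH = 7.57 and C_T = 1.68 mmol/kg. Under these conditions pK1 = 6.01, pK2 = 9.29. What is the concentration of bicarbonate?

[HCO3⁻] = 1.61 mmol/kg

α₁ = 1 / (1 + [H⁺]/K1 + K2/[H⁺]) = 1 / (1 + 10^-1.56 + 10^-1.72)
   = 1 / (1 + 0.027542 + 0.019055) = 1/1.0466 = 0.9555
[HCO3⁻] = α₁ × DIC = 0.9555 × 1.68 = 1.61 mmol/kg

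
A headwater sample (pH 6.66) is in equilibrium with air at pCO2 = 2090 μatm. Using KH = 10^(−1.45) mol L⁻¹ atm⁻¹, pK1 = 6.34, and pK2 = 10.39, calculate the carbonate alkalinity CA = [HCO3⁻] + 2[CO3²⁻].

CA = 0.155 mmol/L

[CO2*] = KH · pCO2 = 10^(−1.45) × 2090×10^-6 = 7.416×10^-5 mol/L
α₀ = 1/(1 + K1/[H⁺] + K1K2/[H⁺]²) = 1/(1 + 10^+0.32 + 10^-3.41) = 0.3237
DIC = [CO2*]/α₀ = 7.416×10^-5 / 0.3237 = 0.2291 mmol/L
CA = (α₁ + 2α₂)·DIC = (0.6762 + 2×0.0001259) × 0.2291 = 0.155 mmol/L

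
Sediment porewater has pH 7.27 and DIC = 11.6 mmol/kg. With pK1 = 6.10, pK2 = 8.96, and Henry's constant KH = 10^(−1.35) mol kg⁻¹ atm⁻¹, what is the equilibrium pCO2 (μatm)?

α₀ = 1 / (1 + K1/[H⁺] + K1K2/[H⁺]²) = 1 / (1 + 10^+1.17 + 10^-0.52)
   = 1 / (1 + 14.791 + 0.30200) = 1/16.093 = 0.06214
[CO2*] = α₀ × DIC = 0.06214 × 11.6 = 0.7208 mmol/kg
pCO2 = [CO2*]/KH = 7.208×10^-4 / 4.467×10^-2 = 1.61×10^4 μatm

pCO2 = 1.61×10^4 μatm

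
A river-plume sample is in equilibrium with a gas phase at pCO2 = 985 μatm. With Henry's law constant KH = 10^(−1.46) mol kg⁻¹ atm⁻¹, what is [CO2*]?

KH = 10^(−1.46) = 3.467×10^-2 mol kg⁻¹ atm⁻¹
[CO2*] = KH · pCO2 = 3.467×10^-2 × 985×10^-6 atm = 3.42×10^-5 mol/kg

[CO2*] = 34.2 μmol/kg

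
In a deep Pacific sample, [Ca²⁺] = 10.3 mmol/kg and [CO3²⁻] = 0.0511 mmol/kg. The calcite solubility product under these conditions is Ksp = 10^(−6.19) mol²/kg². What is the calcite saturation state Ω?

Ksp = 10^(−6.19) = 6.457×10^-7
Ω = [Ca²⁺][CO3²⁻]/Ksp = (10.3×10^-3)(0.0511×10^-3) / 6.457×10^-7 = 0.815

Ω = 0.815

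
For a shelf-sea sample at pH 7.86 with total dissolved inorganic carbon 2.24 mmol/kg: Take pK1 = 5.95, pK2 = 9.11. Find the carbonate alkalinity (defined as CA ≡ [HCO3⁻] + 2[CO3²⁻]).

CA = 2.33 mmol/kg

CA = [HCO3⁻] + 2[CO3²⁻] = (α₁ + 2α₂)·DIC
At pH 7.86: [H⁺]/K1 = 10^-1.91 = 0.012303, K2/[H⁺] = 10^-1.25 = 0.056234
α₁ = 1/(1 + 0.012303 + 0.056234) = 1/1.0685 = 0.9359; α₂ = α₁·K2/[H⁺] = 0.05263
α₁ + 2α₂ = 1.0411
CA = 1.0411 × 2.24 = 2.33 mmol/kg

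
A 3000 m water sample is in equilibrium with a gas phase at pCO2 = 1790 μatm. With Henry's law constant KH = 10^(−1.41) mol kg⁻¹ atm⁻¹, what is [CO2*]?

[CO2*] = 69.6 μmol/kg

KH = 10^(−1.41) = 3.890×10^-2 mol kg⁻¹ atm⁻¹
[CO2*] = KH · pCO2 = 3.890×10^-2 × 1790×10^-6 atm = 6.96×10^-5 mol/kg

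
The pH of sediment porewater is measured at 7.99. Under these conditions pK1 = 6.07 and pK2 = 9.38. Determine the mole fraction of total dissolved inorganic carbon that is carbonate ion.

α₂ = 0.0387

α₂ = 1 / (1 + [H⁺]/K2 + [H⁺]²/(K1K2)) = 1 / (1 + 10^+1.39 + 10^-0.53)
   = 1 / (1 + 24.547 + 0.29512) = 1/25.842 = 0.03870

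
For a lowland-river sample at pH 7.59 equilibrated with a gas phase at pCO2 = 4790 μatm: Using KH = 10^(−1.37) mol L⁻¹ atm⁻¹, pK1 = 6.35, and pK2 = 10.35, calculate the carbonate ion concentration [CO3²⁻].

[CO2*] = KH · pCO2 = 10^(−1.37) × 4790×10^-6 = 2.043×10^-4 mol/L
α₀ = 1/(1 + K1/[H⁺] + K1K2/[H⁺]²) = 1/(1 + 10^+1.24 + 10^-1.52) = 0.05432
DIC = [CO2*]/α₀ = 2.043×10^-4 / 0.05432 = 3.761 mmol/L
[CO3²⁻] = α₂·DIC; α₂ = 0.001641, so [CO3²⁻] = 0.001641 × 3.761 = 0.00617 mmol/L = 6.17 μmol/L

[CO3²⁻] = 6.17 μmol/L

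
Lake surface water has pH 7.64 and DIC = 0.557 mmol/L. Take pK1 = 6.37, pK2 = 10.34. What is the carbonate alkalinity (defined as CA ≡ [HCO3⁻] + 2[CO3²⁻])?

CA = [HCO3⁻] + 2[CO3²⁻] = (α₁ + 2α₂)·DIC
At pH 7.64: [H⁺]/K1 = 10^-1.27 = 0.053703, K2/[H⁺] = 10^-2.70 = 0.0019953
α₁ = 1/(1 + 0.053703 + 0.0019953) = 1/1.0557 = 0.9472; α₂ = α₁·K2/[H⁺] = 0.001890
α₁ + 2α₂ = 0.9510
CA = 0.9510 × 0.557 = 0.530 mmol/L

CA = 0.530 mmol/L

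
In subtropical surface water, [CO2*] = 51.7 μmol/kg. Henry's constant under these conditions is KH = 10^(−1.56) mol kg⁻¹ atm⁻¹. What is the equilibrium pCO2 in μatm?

KH = 10^(−1.56) = 2.754×10^-2 mol kg⁻¹ atm⁻¹
pCO2 = [CO2*]/KH = 51.7×10^-6 / 2.754×10^-2 = 1.88×10^-3 atm = 1880 μatm

pCO2 = 1880 μatm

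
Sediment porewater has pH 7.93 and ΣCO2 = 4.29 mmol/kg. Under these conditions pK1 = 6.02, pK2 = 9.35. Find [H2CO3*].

α₀ = 1 / (1 + K1/[H⁺] + K1K2/[H⁺]²) = 1 / (1 + 10^+1.91 + 10^+0.49)
   = 1 / (1 + 81.283 + 3.0903) = 1/85.373 = 0.01171
[CO2*] = α₀ × DIC = 0.01171 × 4.29 = 0.0502 mmol/kg

[CO2*] = 0.0502 mmol/kg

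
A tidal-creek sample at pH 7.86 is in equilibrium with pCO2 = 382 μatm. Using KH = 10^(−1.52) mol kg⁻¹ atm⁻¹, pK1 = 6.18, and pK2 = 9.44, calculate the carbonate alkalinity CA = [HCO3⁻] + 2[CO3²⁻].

CA = 0.581 mmol/kg

[CO2*] = KH · pCO2 = 10^(−1.52) × 382×10^-6 = 1.154×10^-5 mol/kg
α₀ = 1/(1 + K1/[H⁺] + K1K2/[H⁺]²) = 1/(1 + 10^+1.68 + 10^+0.10) = 0.01995
DIC = [CO2*]/α₀ = 1.154×10^-5 / 0.01995 = 0.5782 mmol/kg
CA = (α₁ + 2α₂)·DIC = (0.9549 + 2×0.02512) × 0.5782 = 0.581 mmol/kg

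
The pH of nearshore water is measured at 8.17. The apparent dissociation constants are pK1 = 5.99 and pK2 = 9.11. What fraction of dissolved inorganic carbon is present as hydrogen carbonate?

α₁ = 0.892

α₁ = 1 / (1 + [H⁺]/K1 + K2/[H⁺]) = 1 / (1 + 10^-2.18 + 10^-0.94)
   = 1 / (1 + 0.0066069 + 0.11482) = 1/1.1214 = 0.8917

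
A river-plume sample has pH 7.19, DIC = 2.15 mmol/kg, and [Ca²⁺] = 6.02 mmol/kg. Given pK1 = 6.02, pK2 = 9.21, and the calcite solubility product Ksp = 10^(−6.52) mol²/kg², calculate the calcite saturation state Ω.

α₂ = 1 / (1 + [H⁺]/K2 + [H⁺]²/(K1K2)) = 1 / (1 + 10^+2.02 + 10^+0.85)
   = 1 / (1 + 104.71 + 7.0795) = 1/112.79 = 0.008866
[CO3²⁻] = α₂ × DIC = 0.008866 × 2.15 = 0.01906 mmol/kg = 19.06 μmol/kg
Ksp = 10^(−6.52) = 3.020×10^-7
Ω = [Ca²⁺][CO3²⁻]/Ksp = (6.02×10^-3)(1.906×10^-5) / 3.020×10^-7 = 0.380

Ω = 0.380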